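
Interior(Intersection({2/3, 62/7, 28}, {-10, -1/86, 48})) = EmptySet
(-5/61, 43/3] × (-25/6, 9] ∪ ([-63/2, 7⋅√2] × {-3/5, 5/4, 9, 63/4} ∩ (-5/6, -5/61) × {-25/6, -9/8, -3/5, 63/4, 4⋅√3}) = ((-5/6, -5/61) × {-3/5, 63/4}) ∪ ((-5/61, 43/3] × (-25/6, 9])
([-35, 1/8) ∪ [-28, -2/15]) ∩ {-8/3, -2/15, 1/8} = {-8/3, -2/15}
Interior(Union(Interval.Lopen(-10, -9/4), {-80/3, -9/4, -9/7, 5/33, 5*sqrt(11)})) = Interval.open(-10, -9/4)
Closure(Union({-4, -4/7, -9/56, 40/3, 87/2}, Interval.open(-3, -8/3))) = Union({-4, -4/7, -9/56, 40/3, 87/2}, Interval(-3, -8/3))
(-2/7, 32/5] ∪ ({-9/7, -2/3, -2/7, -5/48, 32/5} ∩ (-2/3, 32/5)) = [-2/7, 32/5]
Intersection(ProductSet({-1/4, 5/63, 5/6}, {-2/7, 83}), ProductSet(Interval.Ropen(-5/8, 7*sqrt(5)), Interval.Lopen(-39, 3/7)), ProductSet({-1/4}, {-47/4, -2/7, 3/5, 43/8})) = ProductSet({-1/4}, {-2/7})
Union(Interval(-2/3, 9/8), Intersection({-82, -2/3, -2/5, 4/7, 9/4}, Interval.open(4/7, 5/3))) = Interval(-2/3, 9/8)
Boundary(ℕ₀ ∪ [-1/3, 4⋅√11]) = {-1/3, 4⋅√11} ∪ (ℕ₀ \ (-1/3, 4⋅√11))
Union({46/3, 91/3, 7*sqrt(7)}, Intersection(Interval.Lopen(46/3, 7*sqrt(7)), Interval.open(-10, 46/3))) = {46/3, 91/3, 7*sqrt(7)}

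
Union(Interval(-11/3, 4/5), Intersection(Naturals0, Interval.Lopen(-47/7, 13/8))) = Union(Interval(-11/3, 4/5), Range(0, 2, 1))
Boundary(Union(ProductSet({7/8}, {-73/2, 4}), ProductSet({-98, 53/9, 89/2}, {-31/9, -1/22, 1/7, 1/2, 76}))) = Union(ProductSet({7/8}, {-73/2, 4}), ProductSet({-98, 53/9, 89/2}, {-31/9, -1/22, 1/7, 1/2, 76}))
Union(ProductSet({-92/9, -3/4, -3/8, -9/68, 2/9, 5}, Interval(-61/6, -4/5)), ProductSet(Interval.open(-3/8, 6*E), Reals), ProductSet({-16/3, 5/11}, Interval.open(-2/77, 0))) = Union(ProductSet({-16/3, 5/11}, Interval.open(-2/77, 0)), ProductSet({-92/9, -3/4, -3/8, -9/68, 2/9, 5}, Interval(-61/6, -4/5)), ProductSet(Interval.open(-3/8, 6*E), Reals))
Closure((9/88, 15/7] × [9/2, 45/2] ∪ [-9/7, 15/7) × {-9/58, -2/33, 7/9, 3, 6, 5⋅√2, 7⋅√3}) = ([9/88, 15/7] × [9/2, 45/2]) ∪ ([-9/7, 15/7] × {-9/58, -2/33, 7/9, 3, 6, 5⋅√2, 7⋅√3})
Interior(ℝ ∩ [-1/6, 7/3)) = (-1/6, 7/3)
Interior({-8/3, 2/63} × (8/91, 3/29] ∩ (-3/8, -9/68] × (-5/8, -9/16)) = ∅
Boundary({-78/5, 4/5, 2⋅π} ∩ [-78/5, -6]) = {-78/5}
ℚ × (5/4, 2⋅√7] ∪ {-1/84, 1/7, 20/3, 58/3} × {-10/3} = ({-1/84, 1/7, 20/3, 58/3} × {-10/3}) ∪ (ℚ × (5/4, 2⋅√7])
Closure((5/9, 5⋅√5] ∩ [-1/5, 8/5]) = [5/9, 8/5]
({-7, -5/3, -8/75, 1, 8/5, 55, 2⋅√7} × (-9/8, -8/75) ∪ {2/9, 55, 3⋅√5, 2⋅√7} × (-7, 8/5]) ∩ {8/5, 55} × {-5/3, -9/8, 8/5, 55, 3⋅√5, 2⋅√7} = {55} × {-5/3, -9/8, 8/5}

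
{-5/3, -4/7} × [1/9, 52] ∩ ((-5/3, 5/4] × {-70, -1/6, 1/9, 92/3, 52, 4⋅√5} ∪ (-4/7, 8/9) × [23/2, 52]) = {-4/7} × {1/9, 92/3, 52, 4⋅√5}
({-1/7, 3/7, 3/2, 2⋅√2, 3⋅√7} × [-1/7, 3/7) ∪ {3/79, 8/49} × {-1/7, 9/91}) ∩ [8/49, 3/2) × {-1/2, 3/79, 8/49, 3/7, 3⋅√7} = {3/7} × {3/79, 8/49}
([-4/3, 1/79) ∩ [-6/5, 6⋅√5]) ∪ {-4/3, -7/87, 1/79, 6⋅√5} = {-4/3, 6⋅√5} ∪ [-6/5, 1/79]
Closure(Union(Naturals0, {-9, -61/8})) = Union({-9, -61/8}, Naturals0)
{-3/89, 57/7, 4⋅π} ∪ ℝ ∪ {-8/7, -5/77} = ℝ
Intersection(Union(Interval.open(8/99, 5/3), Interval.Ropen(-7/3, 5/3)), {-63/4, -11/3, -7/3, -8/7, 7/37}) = {-7/3, -8/7, 7/37}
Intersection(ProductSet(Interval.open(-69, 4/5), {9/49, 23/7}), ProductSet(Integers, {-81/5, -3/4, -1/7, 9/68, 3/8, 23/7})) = ProductSet(Range(-68, 1, 1), {23/7})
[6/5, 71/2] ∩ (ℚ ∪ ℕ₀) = ℚ ∩ [6/5, 71/2]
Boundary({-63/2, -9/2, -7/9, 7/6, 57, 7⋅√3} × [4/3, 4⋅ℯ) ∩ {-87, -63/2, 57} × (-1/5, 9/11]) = ∅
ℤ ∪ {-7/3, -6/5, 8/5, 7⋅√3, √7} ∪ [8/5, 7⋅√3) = ℤ ∪ {-7/3, -6/5} ∪ [8/5, 7⋅√3]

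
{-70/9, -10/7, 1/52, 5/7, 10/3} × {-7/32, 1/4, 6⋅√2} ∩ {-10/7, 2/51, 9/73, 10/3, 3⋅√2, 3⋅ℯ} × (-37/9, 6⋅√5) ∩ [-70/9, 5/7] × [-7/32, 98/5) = {-10/7} × {-7/32, 1/4, 6⋅√2}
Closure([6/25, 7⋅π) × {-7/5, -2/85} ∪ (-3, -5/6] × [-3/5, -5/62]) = ([-3, -5/6] × [-3/5, -5/62]) ∪ ([6/25, 7⋅π] × {-7/5, -2/85})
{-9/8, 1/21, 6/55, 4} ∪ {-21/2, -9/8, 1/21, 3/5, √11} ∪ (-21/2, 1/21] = [-21/2, 1/21] ∪ {6/55, 3/5, 4, √11}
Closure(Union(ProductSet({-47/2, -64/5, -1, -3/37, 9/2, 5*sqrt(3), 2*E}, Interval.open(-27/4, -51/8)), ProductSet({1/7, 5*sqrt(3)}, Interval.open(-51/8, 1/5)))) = Union(ProductSet({1/7, 5*sqrt(3)}, Interval(-51/8, 1/5)), ProductSet({-47/2, -64/5, -1, -3/37, 9/2, 5*sqrt(3), 2*E}, Interval(-27/4, -51/8)))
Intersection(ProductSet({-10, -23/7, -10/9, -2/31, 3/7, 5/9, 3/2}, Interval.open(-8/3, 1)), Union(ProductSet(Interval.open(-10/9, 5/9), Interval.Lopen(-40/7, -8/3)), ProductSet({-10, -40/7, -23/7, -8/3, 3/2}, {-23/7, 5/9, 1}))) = ProductSet({-10, -23/7, 3/2}, {5/9})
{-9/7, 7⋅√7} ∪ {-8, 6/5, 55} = {-8, -9/7, 6/5, 55, 7⋅√7}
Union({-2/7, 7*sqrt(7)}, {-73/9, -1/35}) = {-73/9, -2/7, -1/35, 7*sqrt(7)}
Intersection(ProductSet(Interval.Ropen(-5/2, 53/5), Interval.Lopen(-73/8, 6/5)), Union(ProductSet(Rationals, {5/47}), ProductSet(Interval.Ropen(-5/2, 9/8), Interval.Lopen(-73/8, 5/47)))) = Union(ProductSet(Intersection(Interval.Ropen(-5/2, 53/5), Rationals), {5/47}), ProductSet(Interval.Ropen(-5/2, 9/8), Interval.Lopen(-73/8, 5/47)))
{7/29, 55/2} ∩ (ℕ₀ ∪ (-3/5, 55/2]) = {7/29, 55/2}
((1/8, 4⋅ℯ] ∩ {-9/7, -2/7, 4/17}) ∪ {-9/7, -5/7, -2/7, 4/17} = {-9/7, -5/7, -2/7, 4/17}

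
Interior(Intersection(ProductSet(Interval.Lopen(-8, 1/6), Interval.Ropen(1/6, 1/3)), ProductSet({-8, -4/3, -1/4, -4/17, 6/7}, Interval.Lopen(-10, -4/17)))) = EmptySet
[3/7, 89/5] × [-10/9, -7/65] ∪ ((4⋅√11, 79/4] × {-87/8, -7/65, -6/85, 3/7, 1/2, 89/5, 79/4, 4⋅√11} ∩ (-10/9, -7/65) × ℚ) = [3/7, 89/5] × [-10/9, -7/65]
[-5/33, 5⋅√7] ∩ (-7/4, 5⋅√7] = [-5/33, 5⋅√7]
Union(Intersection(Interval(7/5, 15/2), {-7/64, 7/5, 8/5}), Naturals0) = Union({7/5, 8/5}, Naturals0)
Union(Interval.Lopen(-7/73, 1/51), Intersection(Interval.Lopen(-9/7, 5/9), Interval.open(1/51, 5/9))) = Interval.open(-7/73, 5/9)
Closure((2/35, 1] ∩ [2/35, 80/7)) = [2/35, 1]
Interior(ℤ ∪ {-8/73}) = ∅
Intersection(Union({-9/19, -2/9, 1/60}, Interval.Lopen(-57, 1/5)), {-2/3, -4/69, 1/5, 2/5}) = {-2/3, -4/69, 1/5}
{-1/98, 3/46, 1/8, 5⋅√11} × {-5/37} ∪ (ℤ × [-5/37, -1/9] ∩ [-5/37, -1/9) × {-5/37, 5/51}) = {-1/98, 3/46, 1/8, 5⋅√11} × {-5/37}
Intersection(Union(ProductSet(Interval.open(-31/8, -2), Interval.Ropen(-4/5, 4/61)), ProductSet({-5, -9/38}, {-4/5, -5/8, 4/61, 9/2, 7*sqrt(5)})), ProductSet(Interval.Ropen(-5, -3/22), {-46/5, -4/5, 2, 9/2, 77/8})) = Union(ProductSet({-5, -9/38}, {-4/5, 9/2}), ProductSet(Interval.open(-31/8, -2), {-4/5}))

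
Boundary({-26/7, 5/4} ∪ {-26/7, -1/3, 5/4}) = {-26/7, -1/3, 5/4}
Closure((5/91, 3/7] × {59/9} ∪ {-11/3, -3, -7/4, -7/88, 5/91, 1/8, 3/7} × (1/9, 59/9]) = ([5/91, 3/7] × {59/9}) ∪ ({-11/3, -3, -7/4, -7/88, 5/91, 1/8, 3/7} × [1/9, 59/9])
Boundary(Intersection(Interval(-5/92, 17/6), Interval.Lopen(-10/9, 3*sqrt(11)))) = {-5/92, 17/6}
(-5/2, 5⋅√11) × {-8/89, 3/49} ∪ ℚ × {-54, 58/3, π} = (ℚ × {-54, 58/3, π}) ∪ ((-5/2, 5⋅√11) × {-8/89, 3/49})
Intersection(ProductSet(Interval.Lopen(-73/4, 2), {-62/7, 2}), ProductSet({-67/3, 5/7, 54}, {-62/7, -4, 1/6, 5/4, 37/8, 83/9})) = ProductSet({5/7}, {-62/7})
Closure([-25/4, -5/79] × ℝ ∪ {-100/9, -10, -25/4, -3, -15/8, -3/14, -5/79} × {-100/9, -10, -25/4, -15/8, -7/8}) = ([-25/4, -5/79] × ℝ) ∪ ({-100/9, -10, -25/4, -3, -15/8, -3/14, -5/79} × {-100/9, -10, -25/4, -15/8, -7/8})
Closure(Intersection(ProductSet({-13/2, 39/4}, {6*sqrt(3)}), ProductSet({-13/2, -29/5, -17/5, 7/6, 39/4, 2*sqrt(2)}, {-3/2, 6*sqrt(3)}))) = ProductSet({-13/2, 39/4}, {6*sqrt(3)})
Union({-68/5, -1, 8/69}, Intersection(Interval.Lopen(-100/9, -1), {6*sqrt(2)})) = {-68/5, -1, 8/69}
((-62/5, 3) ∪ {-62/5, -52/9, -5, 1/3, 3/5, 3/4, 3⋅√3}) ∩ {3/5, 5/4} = {3/5, 5/4}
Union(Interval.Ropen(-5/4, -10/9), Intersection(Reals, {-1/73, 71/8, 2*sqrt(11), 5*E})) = Union({-1/73, 71/8, 2*sqrt(11), 5*E}, Interval.Ropen(-5/4, -10/9))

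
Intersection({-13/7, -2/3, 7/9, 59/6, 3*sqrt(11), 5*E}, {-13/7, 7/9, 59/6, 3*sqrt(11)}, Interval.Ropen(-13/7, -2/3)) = {-13/7}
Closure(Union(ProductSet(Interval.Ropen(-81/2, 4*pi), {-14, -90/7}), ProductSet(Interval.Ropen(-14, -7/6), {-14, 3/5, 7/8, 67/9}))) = Union(ProductSet(Interval(-81/2, 4*pi), {-14, -90/7}), ProductSet(Interval(-14, -7/6), {-14, 3/5, 7/8, 67/9}))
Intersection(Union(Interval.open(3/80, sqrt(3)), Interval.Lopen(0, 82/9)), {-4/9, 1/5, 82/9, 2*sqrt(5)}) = {1/5, 82/9, 2*sqrt(5)}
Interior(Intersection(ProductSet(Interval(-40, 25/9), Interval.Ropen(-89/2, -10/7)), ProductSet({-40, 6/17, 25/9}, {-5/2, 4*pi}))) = EmptySet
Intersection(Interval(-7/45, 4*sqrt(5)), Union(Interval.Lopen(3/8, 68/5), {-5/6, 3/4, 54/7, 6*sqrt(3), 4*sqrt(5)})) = Interval.Lopen(3/8, 4*sqrt(5))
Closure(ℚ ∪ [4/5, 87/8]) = ℚ ∪ (-∞, ∞)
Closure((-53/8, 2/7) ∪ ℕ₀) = [-53/8, 2/7] ∪ ℕ₀ ∪ (ℕ₀ \ (-53/8, 2/7))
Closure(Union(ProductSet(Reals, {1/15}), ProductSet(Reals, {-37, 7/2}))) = ProductSet(Reals, {-37, 1/15, 7/2})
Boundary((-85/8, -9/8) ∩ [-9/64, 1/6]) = ∅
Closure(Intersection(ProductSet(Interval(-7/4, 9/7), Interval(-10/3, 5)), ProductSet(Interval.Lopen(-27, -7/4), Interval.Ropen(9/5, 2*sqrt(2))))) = ProductSet({-7/4}, Interval(9/5, 2*sqrt(2)))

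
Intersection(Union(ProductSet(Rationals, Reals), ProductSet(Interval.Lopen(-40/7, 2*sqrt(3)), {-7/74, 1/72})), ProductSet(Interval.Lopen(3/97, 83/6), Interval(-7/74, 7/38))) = Union(ProductSet(Intersection(Interval.Lopen(3/97, 83/6), Rationals), Interval(-7/74, 7/38)), ProductSet(Interval.Lopen(3/97, 2*sqrt(3)), {-7/74, 1/72}))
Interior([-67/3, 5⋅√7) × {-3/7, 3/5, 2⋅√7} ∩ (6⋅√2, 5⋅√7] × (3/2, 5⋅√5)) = ∅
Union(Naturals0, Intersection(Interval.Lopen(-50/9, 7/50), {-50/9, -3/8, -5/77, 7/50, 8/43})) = Union({-3/8, -5/77, 7/50}, Naturals0)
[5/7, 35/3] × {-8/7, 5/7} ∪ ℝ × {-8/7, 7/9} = (ℝ × {-8/7, 7/9}) ∪ ([5/7, 35/3] × {-8/7, 5/7})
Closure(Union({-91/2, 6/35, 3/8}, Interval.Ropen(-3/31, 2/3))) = Union({-91/2}, Interval(-3/31, 2/3))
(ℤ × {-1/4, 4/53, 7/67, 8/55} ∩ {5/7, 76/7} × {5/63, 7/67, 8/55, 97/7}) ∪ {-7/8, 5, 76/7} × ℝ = {-7/8, 5, 76/7} × ℝ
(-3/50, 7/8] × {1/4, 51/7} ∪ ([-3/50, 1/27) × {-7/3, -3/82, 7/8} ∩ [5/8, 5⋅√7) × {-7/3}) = (-3/50, 7/8] × {1/4, 51/7}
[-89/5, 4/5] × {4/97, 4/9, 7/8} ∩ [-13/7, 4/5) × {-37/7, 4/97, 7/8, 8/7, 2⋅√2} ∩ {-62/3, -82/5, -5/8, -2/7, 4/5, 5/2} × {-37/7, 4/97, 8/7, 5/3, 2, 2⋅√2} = {-5/8, -2/7} × {4/97}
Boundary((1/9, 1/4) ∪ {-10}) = {-10, 1/9, 1/4}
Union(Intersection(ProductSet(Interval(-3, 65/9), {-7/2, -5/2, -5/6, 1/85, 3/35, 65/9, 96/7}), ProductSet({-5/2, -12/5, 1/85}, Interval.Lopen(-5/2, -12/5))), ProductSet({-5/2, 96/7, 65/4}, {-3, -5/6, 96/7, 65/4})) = ProductSet({-5/2, 96/7, 65/4}, {-3, -5/6, 96/7, 65/4})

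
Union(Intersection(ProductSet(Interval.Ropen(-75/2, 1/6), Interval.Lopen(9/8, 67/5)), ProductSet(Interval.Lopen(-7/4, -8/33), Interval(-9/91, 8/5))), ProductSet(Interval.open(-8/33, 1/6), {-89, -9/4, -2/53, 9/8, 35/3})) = Union(ProductSet(Interval.Lopen(-7/4, -8/33), Interval.Lopen(9/8, 8/5)), ProductSet(Interval.open(-8/33, 1/6), {-89, -9/4, -2/53, 9/8, 35/3}))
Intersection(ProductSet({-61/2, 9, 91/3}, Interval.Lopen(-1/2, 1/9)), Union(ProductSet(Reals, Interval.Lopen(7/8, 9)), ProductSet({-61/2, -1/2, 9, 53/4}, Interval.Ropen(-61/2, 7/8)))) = ProductSet({-61/2, 9}, Interval.Lopen(-1/2, 1/9))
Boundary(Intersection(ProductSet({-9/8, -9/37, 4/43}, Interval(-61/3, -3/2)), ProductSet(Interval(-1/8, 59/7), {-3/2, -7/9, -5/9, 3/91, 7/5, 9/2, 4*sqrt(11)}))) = ProductSet({4/43}, {-3/2})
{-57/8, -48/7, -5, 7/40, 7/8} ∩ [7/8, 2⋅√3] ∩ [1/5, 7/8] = {7/8}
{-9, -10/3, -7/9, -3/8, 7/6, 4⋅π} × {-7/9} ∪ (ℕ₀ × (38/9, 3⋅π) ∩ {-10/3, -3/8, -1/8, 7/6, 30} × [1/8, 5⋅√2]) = ({30} × (38/9, 5⋅√2]) ∪ ({-9, -10/3, -7/9, -3/8, 7/6, 4⋅π} × {-7/9})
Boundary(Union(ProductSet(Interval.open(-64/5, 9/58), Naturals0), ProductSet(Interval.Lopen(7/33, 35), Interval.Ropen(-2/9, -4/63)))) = Union(ProductSet({7/33, 35}, Interval(-2/9, -4/63)), ProductSet(Interval(-64/5, 9/58), Naturals0), ProductSet(Interval(7/33, 35), {-2/9, -4/63}))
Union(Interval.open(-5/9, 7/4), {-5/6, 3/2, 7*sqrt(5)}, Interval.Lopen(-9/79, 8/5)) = Union({-5/6, 7*sqrt(5)}, Interval.open(-5/9, 7/4))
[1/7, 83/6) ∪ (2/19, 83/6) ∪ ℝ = (-∞, ∞)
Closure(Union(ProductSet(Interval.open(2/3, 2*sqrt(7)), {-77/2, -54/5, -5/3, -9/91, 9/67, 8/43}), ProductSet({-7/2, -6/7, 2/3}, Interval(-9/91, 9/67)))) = Union(ProductSet({-7/2, -6/7, 2/3}, Interval(-9/91, 9/67)), ProductSet(Interval(2/3, 2*sqrt(7)), {-77/2, -54/5, -5/3, -9/91, 9/67, 8/43}))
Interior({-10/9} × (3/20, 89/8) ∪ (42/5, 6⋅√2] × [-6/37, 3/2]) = (42/5, 6⋅√2) × (-6/37, 3/2)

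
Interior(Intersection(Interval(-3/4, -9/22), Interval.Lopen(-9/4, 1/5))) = Interval.open(-3/4, -9/22)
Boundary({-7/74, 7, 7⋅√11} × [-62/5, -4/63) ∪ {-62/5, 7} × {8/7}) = ({-62/5, 7} × {8/7}) ∪ ({-7/74, 7, 7⋅√11} × [-62/5, -4/63])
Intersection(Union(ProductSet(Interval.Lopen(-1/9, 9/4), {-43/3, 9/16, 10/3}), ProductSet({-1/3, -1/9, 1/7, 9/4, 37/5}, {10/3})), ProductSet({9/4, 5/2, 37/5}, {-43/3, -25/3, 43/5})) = ProductSet({9/4}, {-43/3})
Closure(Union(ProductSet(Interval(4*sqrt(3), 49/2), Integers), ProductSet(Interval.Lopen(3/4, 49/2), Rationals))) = ProductSet(Interval(3/4, 49/2), Reals)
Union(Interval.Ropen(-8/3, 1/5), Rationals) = Union(Interval(-8/3, 1/5), Rationals)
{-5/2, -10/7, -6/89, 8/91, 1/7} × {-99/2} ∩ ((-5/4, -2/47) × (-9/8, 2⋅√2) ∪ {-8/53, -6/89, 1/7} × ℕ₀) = ∅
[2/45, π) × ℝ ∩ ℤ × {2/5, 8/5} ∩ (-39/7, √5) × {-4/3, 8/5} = {1, 2} × {8/5}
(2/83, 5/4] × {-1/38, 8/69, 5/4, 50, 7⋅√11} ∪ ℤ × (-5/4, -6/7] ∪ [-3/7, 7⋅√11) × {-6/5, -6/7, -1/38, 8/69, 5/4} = (ℤ × (-5/4, -6/7]) ∪ ([-3/7, 7⋅√11) × {-6/5, -6/7, -1/38, 8/69, 5/4}) ∪ ((2/83, 5/4] × {-1/38, 8/69, 5/4, 50, 7⋅√11})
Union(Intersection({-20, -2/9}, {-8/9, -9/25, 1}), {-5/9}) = {-5/9}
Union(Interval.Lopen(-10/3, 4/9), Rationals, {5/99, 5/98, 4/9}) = Union(Interval(-10/3, 4/9), Rationals)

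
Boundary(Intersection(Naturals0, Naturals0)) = Naturals0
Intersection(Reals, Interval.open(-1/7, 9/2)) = Interval.open(-1/7, 9/2)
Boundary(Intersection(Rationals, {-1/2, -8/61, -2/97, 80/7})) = {-1/2, -8/61, -2/97, 80/7}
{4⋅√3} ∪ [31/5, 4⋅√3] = [31/5, 4⋅√3]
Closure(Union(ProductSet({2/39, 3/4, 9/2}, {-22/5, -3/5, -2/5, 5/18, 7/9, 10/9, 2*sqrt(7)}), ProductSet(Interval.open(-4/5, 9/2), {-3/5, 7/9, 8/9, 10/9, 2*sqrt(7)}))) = Union(ProductSet({2/39, 3/4, 9/2}, {-22/5, -3/5, -2/5, 5/18, 7/9, 10/9, 2*sqrt(7)}), ProductSet(Interval(-4/5, 9/2), {-3/5, 7/9, 8/9, 10/9, 2*sqrt(7)}))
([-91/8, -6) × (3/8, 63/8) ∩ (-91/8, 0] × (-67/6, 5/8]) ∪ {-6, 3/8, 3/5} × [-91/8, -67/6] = ({-6, 3/8, 3/5} × [-91/8, -67/6]) ∪ ((-91/8, -6) × (3/8, 5/8])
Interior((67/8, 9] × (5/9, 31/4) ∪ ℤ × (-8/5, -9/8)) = ((67/8, 9) ∪ ((67/8, 9) \ ℤ)) × (5/9, 31/4)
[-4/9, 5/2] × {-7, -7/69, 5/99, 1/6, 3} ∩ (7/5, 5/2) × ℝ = (7/5, 5/2) × {-7, -7/69, 5/99, 1/6, 3}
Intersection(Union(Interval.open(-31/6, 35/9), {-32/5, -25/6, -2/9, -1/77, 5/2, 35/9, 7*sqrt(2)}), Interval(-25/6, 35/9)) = Interval(-25/6, 35/9)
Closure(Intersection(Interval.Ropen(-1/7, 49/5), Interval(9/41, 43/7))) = Interval(9/41, 43/7)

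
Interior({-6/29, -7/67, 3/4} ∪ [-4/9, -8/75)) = (-4/9, -8/75)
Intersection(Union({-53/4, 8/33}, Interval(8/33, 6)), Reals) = Union({-53/4}, Interval(8/33, 6))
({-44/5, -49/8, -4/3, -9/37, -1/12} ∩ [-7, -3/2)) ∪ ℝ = ℝ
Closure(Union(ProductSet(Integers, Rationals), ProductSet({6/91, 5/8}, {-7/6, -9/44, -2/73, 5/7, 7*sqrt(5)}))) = Union(ProductSet({6/91, 5/8}, {-7/6, -9/44, -2/73, 5/7, 7*sqrt(5)}), ProductSet(Integers, Reals))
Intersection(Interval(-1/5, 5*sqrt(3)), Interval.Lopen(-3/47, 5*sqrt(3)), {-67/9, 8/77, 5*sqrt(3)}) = {8/77, 5*sqrt(3)}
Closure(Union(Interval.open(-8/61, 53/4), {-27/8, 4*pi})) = Union({-27/8}, Interval(-8/61, 53/4))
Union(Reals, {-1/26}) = Reals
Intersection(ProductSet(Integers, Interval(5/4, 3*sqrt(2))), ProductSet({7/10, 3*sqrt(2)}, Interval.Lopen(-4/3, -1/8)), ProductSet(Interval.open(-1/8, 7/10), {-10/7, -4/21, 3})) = EmptySet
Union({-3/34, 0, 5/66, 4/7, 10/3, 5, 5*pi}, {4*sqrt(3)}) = {-3/34, 0, 5/66, 4/7, 10/3, 5, 4*sqrt(3), 5*pi}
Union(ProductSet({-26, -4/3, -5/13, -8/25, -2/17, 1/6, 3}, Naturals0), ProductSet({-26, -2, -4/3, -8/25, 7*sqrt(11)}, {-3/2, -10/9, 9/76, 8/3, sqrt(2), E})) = Union(ProductSet({-26, -2, -4/3, -8/25, 7*sqrt(11)}, {-3/2, -10/9, 9/76, 8/3, sqrt(2), E}), ProductSet({-26, -4/3, -5/13, -8/25, -2/17, 1/6, 3}, Naturals0))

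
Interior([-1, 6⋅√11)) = (-1, 6⋅√11)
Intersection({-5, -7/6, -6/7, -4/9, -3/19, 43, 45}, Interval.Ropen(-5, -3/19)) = {-5, -7/6, -6/7, -4/9}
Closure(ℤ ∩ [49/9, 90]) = {6, 7, …, 90}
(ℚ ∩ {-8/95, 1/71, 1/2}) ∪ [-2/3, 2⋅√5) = [-2/3, 2⋅√5)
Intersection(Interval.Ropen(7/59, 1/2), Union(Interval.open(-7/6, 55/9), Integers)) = Interval.Ropen(7/59, 1/2)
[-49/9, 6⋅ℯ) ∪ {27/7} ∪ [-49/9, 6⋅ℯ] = [-49/9, 6⋅ℯ]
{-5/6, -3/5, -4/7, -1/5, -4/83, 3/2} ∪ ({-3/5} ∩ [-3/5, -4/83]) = {-5/6, -3/5, -4/7, -1/5, -4/83, 3/2}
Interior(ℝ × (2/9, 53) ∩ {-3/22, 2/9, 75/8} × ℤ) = ∅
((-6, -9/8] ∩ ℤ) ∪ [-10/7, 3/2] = {-5, -4, -3, -2} ∪ [-10/7, 3/2]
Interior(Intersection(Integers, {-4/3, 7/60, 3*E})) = EmptySet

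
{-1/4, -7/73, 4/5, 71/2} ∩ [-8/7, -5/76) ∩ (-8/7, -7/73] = {-1/4, -7/73}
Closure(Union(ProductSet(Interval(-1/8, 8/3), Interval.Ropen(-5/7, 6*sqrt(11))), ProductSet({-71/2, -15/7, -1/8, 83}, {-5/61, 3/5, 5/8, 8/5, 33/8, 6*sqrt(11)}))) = Union(ProductSet({-71/2, -15/7, -1/8, 83}, {-5/61, 3/5, 5/8, 8/5, 33/8, 6*sqrt(11)}), ProductSet(Interval(-1/8, 8/3), Interval(-5/7, 6*sqrt(11))))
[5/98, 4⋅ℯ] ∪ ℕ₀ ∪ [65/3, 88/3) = ℕ₀ ∪ [5/98, 4⋅ℯ] ∪ [65/3, 88/3)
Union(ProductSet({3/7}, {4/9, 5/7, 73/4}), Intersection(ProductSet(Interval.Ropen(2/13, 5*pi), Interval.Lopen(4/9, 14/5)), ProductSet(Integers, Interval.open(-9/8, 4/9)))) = ProductSet({3/7}, {4/9, 5/7, 73/4})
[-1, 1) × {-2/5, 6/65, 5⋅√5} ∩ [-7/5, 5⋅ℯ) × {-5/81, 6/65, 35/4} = [-1, 1) × {6/65}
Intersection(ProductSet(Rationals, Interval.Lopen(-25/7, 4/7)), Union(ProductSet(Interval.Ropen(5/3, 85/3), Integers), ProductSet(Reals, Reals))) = ProductSet(Rationals, Interval.Lopen(-25/7, 4/7))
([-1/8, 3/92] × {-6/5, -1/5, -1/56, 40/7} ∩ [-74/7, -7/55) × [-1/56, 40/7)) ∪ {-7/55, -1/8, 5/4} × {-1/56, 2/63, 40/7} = {-7/55, -1/8, 5/4} × {-1/56, 2/63, 40/7}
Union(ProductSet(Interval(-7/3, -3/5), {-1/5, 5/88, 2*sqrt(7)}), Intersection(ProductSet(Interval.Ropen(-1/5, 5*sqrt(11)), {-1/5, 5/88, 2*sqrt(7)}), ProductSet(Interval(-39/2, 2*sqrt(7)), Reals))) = ProductSet(Union(Interval(-7/3, -3/5), Interval(-1/5, 2*sqrt(7))), {-1/5, 5/88, 2*sqrt(7)})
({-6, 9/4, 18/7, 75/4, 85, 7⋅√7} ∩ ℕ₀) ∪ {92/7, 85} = {92/7, 85}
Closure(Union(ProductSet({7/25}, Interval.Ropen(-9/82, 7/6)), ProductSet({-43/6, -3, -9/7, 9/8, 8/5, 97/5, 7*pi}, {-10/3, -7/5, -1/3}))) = Union(ProductSet({7/25}, Interval(-9/82, 7/6)), ProductSet({-43/6, -3, -9/7, 9/8, 8/5, 97/5, 7*pi}, {-10/3, -7/5, -1/3}))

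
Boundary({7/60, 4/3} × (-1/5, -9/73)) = {7/60, 4/3} × [-1/5, -9/73]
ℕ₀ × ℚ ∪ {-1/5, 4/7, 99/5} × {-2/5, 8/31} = (ℕ₀ × ℚ) ∪ ({-1/5, 4/7, 99/5} × {-2/5, 8/31})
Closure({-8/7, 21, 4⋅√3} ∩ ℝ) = {-8/7, 21, 4⋅√3}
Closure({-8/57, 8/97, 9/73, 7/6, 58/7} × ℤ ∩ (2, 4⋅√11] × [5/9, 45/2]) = {58/7} × {1, 2, …, 22}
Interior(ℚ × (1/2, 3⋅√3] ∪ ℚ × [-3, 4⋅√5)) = ∅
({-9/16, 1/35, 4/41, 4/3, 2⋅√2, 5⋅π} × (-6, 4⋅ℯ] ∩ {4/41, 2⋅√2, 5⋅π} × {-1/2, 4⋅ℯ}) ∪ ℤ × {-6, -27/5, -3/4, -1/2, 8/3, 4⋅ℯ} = (ℤ × {-6, -27/5, -3/4, -1/2, 8/3, 4⋅ℯ}) ∪ ({4/41, 2⋅√2, 5⋅π} × {-1/2, 4⋅ℯ})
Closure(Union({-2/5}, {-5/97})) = {-2/5, -5/97}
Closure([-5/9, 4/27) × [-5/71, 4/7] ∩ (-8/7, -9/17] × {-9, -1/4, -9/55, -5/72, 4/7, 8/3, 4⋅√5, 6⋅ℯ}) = [-5/9, -9/17] × {-5/72, 4/7}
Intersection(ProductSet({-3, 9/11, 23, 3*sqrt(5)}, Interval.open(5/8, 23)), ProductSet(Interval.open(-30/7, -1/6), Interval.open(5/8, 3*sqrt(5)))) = ProductSet({-3}, Interval.open(5/8, 3*sqrt(5)))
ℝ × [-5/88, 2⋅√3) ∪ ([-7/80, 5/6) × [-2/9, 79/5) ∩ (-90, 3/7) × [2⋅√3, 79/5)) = (ℝ × [-5/88, 2⋅√3)) ∪ ([-7/80, 3/7) × [2⋅√3, 79/5))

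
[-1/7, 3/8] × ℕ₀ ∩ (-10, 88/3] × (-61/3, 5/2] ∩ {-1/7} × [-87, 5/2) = {-1/7} × {0, 1, 2}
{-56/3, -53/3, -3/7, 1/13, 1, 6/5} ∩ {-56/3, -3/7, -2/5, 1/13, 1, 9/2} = {-56/3, -3/7, 1/13, 1}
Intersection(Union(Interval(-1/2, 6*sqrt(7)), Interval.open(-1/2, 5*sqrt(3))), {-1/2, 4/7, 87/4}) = {-1/2, 4/7}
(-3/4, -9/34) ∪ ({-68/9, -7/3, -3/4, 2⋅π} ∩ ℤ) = (-3/4, -9/34)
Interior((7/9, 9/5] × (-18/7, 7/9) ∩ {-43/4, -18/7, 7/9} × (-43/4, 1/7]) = ∅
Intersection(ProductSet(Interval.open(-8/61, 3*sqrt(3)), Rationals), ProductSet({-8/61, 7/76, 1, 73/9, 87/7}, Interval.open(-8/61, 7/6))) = ProductSet({7/76, 1}, Intersection(Interval.open(-8/61, 7/6), Rationals))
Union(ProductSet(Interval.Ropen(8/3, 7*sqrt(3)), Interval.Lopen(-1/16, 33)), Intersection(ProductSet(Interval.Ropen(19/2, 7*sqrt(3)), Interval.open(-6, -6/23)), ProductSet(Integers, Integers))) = Union(ProductSet(Interval.Ropen(8/3, 7*sqrt(3)), Interval.Lopen(-1/16, 33)), ProductSet(Range(10, 13, 1), Range(-5, 0, 1)))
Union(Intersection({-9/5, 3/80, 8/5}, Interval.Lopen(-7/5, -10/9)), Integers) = Integers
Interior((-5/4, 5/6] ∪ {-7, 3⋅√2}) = (-5/4, 5/6)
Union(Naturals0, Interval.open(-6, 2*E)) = Union(Interval.open(-6, 2*E), Naturals0)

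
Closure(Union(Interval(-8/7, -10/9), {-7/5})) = Union({-7/5}, Interval(-8/7, -10/9))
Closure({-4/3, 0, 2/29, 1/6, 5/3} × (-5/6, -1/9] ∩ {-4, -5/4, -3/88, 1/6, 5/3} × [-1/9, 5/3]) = {1/6, 5/3} × {-1/9}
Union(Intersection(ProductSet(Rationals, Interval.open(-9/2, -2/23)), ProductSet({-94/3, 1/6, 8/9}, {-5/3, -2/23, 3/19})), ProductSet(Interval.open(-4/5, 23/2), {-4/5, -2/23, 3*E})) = Union(ProductSet({-94/3, 1/6, 8/9}, {-5/3}), ProductSet(Interval.open(-4/5, 23/2), {-4/5, -2/23, 3*E}))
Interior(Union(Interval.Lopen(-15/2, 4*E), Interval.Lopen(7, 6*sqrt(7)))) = Interval.open(-15/2, 6*sqrt(7))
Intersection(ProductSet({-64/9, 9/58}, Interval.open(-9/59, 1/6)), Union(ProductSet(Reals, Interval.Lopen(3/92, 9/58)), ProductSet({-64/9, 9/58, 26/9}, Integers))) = ProductSet({-64/9, 9/58}, Union(Interval.Lopen(3/92, 9/58), Range(0, 1, 1)))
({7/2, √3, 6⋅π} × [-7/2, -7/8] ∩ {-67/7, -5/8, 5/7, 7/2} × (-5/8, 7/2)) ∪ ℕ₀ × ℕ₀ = ℕ₀ × ℕ₀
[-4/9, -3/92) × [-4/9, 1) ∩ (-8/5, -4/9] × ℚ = {-4/9} × (ℚ ∩ [-4/9, 1))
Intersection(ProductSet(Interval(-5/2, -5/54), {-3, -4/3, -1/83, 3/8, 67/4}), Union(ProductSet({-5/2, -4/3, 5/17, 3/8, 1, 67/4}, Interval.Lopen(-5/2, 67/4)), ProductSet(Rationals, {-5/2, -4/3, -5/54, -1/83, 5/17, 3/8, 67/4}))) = ProductSet(Intersection(Interval(-5/2, -5/54), Rationals), {-4/3, -1/83, 3/8, 67/4})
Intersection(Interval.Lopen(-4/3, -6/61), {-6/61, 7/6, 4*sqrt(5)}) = {-6/61}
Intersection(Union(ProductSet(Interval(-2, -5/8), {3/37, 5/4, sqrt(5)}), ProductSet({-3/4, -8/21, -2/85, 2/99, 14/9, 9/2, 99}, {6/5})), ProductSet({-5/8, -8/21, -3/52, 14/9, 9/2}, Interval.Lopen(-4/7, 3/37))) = ProductSet({-5/8}, {3/37})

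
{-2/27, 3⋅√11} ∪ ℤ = ℤ ∪ {-2/27, 3⋅√11}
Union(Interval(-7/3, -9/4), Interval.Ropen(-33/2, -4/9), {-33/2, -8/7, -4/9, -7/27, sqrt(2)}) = Union({-7/27, sqrt(2)}, Interval(-33/2, -4/9))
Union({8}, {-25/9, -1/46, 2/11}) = {-25/9, -1/46, 2/11, 8}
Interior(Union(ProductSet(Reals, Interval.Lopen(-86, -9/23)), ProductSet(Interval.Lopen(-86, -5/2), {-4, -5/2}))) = ProductSet(Reals, Interval.open(-86, -9/23))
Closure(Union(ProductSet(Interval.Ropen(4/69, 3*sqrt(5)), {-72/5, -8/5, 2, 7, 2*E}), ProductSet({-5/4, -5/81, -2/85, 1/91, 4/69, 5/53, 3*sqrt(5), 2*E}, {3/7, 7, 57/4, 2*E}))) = Union(ProductSet({-5/4, -5/81, -2/85, 1/91, 4/69, 5/53, 3*sqrt(5), 2*E}, {3/7, 7, 57/4, 2*E}), ProductSet(Interval(4/69, 3*sqrt(5)), {-72/5, -8/5, 2, 7, 2*E}))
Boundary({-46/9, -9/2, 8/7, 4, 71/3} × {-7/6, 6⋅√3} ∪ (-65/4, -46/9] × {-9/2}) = ([-65/4, -46/9] × {-9/2}) ∪ ({-46/9, -9/2, 8/7, 4, 71/3} × {-7/6, 6⋅√3})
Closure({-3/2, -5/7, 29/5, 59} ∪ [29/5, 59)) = {-3/2, -5/7} ∪ [29/5, 59]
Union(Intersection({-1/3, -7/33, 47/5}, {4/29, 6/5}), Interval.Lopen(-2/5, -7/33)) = Interval.Lopen(-2/5, -7/33)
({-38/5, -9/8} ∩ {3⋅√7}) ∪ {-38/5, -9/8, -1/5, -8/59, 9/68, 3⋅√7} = {-38/5, -9/8, -1/5, -8/59, 9/68, 3⋅√7}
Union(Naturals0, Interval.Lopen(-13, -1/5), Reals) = Union(Interval(-oo, oo), Naturals0)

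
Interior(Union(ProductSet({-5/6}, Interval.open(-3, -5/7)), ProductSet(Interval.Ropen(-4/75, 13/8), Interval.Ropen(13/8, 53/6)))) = ProductSet(Interval.open(-4/75, 13/8), Interval.open(13/8, 53/6))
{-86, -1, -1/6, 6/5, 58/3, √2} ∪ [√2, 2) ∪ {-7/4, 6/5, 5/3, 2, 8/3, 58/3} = {-86, -7/4, -1, -1/6, 6/5, 8/3, 58/3} ∪ [√2, 2]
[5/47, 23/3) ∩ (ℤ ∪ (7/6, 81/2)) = {1, 2, …, 7} ∪ (7/6, 23/3)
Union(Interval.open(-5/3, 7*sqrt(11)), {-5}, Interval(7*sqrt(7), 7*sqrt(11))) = Union({-5}, Interval.Lopen(-5/3, 7*sqrt(11)))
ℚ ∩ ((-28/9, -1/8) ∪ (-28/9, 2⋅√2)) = ℚ ∩ (-28/9, 2⋅√2)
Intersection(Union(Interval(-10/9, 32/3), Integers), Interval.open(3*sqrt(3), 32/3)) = Union(Interval.open(3*sqrt(3), 32/3), Range(6, 11, 1))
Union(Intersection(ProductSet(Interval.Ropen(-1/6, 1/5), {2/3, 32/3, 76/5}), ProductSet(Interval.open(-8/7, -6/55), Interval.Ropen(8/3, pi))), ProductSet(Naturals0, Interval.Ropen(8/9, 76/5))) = ProductSet(Naturals0, Interval.Ropen(8/9, 76/5))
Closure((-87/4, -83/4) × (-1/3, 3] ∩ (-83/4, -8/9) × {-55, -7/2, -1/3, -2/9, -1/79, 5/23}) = ∅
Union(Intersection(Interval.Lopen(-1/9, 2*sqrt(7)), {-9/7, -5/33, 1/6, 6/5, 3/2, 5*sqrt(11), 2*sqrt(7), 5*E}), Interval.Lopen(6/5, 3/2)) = Union({1/6, 2*sqrt(7)}, Interval(6/5, 3/2))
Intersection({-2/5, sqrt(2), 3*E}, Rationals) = {-2/5}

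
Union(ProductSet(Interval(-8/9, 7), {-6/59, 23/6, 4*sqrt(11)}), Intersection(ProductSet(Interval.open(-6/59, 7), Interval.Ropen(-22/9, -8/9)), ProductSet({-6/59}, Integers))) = ProductSet(Interval(-8/9, 7), {-6/59, 23/6, 4*sqrt(11)})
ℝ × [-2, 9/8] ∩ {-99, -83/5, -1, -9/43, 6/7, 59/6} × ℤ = {-99, -83/5, -1, -9/43, 6/7, 59/6} × {-2, -1, 0, 1}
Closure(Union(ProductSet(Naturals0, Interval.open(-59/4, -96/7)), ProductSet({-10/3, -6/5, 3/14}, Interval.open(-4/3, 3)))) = Union(ProductSet({-10/3, -6/5, 3/14}, Interval(-4/3, 3)), ProductSet(Naturals0, Interval(-59/4, -96/7)))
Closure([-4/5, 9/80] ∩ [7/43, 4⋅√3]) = ∅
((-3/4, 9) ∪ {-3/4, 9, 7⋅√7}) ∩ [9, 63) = {9, 7⋅√7}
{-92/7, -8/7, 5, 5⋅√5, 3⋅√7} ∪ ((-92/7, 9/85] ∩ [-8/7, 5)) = {-92/7, 5, 5⋅√5, 3⋅√7} ∪ [-8/7, 9/85]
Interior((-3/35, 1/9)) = (-3/35, 1/9)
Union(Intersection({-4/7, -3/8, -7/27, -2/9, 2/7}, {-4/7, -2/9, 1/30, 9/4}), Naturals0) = Union({-4/7, -2/9}, Naturals0)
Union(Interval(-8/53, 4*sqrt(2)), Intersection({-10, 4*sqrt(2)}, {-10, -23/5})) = Union({-10}, Interval(-8/53, 4*sqrt(2)))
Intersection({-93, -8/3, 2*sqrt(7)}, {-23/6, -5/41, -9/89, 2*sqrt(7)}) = {2*sqrt(7)}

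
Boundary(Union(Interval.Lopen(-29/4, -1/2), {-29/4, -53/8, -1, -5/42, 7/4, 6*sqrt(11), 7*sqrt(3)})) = {-29/4, -1/2, -5/42, 7/4, 6*sqrt(11), 7*sqrt(3)}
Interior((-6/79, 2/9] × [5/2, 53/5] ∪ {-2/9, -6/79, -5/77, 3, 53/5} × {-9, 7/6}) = (-6/79, 2/9) × (5/2, 53/5)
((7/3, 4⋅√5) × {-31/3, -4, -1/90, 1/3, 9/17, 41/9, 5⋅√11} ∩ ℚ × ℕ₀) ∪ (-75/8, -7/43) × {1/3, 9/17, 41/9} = (-75/8, -7/43) × {1/3, 9/17, 41/9}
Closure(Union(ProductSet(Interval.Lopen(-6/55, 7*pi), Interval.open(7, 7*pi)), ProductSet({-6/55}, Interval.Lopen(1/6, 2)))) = Union(ProductSet({-6/55}, Interval(1/6, 2)), ProductSet({-6/55, 7*pi}, Interval(7, 7*pi)), ProductSet(Interval(-6/55, 7*pi), {7, 7*pi}), ProductSet(Interval.Lopen(-6/55, 7*pi), Interval.open(7, 7*pi)))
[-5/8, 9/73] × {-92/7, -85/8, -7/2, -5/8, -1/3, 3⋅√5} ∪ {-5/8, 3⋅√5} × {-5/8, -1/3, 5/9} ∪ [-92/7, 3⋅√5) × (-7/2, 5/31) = ({-5/8, 3⋅√5} × {-5/8, -1/3, 5/9}) ∪ ([-92/7, 3⋅√5) × (-7/2, 5/31)) ∪ ([-5/8, 9/73] × {-92/7, -85/8, -7/2, -5/8, -1/3, 3⋅√5})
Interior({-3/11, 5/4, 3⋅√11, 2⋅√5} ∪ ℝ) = ℝ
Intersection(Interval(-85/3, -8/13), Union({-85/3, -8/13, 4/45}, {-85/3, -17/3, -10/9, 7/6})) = {-85/3, -17/3, -10/9, -8/13}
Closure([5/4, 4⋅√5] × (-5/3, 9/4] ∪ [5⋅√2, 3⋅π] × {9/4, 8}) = ([5/4, 4⋅√5] × [-5/3, 9/4]) ∪ ([5⋅√2, 3⋅π] × {9/4, 8})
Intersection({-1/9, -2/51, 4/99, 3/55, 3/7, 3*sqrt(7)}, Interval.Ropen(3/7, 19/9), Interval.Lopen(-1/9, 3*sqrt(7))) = {3/7}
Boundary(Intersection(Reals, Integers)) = Integers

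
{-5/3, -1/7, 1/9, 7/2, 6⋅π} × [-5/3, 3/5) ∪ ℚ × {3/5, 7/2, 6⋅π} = (ℚ × {3/5, 7/2, 6⋅π}) ∪ ({-5/3, -1/7, 1/9, 7/2, 6⋅π} × [-5/3, 3/5))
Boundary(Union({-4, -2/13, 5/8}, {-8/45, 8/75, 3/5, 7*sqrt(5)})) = {-4, -8/45, -2/13, 8/75, 3/5, 5/8, 7*sqrt(5)}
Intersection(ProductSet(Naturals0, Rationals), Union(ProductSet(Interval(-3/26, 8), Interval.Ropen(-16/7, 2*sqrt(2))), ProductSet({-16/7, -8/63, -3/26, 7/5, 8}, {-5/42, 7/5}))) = ProductSet(Range(0, 9, 1), Intersection(Interval.Ropen(-16/7, 2*sqrt(2)), Rationals))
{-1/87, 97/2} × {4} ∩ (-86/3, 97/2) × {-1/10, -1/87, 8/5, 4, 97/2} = {-1/87} × {4}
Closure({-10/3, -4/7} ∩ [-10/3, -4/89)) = {-10/3, -4/7}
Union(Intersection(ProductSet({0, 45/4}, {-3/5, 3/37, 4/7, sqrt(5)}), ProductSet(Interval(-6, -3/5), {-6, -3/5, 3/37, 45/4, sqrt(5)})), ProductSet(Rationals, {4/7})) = ProductSet(Rationals, {4/7})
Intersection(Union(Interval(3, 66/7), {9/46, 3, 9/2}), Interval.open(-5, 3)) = {9/46}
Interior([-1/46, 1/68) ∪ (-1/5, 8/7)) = (-1/5, 8/7)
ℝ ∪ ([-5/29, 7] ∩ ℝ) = (-∞, ∞)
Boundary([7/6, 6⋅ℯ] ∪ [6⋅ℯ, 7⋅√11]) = {7/6, 7⋅√11}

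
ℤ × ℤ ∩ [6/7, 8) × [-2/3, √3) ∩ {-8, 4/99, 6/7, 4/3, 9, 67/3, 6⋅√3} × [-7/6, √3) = ∅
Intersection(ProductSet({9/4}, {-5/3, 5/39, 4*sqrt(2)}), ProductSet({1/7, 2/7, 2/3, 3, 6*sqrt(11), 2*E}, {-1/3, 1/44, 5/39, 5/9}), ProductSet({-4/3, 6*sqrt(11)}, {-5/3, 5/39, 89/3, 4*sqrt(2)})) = EmptySet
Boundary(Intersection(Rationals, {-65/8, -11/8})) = {-65/8, -11/8}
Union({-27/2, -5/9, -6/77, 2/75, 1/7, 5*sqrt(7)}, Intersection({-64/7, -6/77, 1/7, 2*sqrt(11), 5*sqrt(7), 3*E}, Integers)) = {-27/2, -5/9, -6/77, 2/75, 1/7, 5*sqrt(7)}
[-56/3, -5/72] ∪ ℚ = ℚ ∪ [-56/3, -5/72]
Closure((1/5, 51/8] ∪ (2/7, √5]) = [1/5, 51/8]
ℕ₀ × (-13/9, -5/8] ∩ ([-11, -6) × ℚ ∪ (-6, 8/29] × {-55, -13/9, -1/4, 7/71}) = ∅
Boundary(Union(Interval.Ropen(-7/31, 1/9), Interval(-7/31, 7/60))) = {-7/31, 7/60}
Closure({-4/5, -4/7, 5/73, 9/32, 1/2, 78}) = {-4/5, -4/7, 5/73, 9/32, 1/2, 78}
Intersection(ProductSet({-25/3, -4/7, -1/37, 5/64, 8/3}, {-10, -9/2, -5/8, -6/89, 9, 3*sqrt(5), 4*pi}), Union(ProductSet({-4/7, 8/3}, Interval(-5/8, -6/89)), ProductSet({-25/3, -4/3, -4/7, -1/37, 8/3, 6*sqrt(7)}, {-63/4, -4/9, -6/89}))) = Union(ProductSet({-4/7, 8/3}, {-5/8, -6/89}), ProductSet({-25/3, -4/7, -1/37, 8/3}, {-6/89}))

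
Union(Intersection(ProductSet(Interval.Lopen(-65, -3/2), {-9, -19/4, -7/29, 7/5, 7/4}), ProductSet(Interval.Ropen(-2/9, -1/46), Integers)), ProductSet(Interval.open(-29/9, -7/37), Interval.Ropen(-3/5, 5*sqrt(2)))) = ProductSet(Interval.open(-29/9, -7/37), Interval.Ropen(-3/5, 5*sqrt(2)))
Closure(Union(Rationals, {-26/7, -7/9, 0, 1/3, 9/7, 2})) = Reals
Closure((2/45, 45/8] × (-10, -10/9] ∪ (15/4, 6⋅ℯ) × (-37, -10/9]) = ({2/45} × [-10, -10/9]) ∪ ([2/45, 45/8] × {-10/9}) ∪ ([2/45, 15/4] × {-10, -10/9}) ∪ ({6⋅ℯ} × [-37, -10/9]) ∪ ((2/45, 45/8] × (-10, -10/9]) ∪ ([15/4, 6⋅ℯ] × {-37, -10/9}) ∪ ((15/4, 6⋅ℯ) × (-37, -10/9]) ∪ ({15/4, 6⋅ℯ} × ([-37, -10] ∪ {-10/9}))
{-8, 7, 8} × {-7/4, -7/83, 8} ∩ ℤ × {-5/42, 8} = {-8, 7, 8} × {8}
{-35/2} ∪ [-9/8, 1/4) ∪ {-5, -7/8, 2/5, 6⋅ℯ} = {-35/2, -5, 2/5, 6⋅ℯ} ∪ [-9/8, 1/4)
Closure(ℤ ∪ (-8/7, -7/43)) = ℤ ∪ [-8/7, -7/43]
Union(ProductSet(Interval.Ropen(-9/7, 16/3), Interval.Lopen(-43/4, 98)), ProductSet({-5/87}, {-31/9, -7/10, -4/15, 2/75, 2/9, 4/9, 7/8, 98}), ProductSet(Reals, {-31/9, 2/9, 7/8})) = Union(ProductSet(Interval.Ropen(-9/7, 16/3), Interval.Lopen(-43/4, 98)), ProductSet(Reals, {-31/9, 2/9, 7/8}))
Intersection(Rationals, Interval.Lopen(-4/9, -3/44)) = Intersection(Interval.Lopen(-4/9, -3/44), Rationals)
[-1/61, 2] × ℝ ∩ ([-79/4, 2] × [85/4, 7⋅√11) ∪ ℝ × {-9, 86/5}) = [-1/61, 2] × ({-9, 86/5} ∪ [85/4, 7⋅√11))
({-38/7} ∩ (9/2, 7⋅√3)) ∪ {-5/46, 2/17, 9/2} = {-5/46, 2/17, 9/2}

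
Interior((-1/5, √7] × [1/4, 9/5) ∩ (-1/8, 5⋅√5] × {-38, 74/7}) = ∅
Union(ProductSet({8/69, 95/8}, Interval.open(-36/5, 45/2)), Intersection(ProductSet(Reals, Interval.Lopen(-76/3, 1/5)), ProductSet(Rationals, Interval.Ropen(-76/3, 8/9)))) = Union(ProductSet({8/69, 95/8}, Interval.open(-36/5, 45/2)), ProductSet(Rationals, Interval.Lopen(-76/3, 1/5)))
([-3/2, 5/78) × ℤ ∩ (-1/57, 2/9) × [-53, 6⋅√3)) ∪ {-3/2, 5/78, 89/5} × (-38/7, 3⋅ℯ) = ((-1/57, 5/78) × {-53, -52, …, 10}) ∪ ({-3/2, 5/78, 89/5} × (-38/7, 3⋅ℯ))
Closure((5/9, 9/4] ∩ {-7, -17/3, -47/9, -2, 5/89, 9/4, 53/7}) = {9/4}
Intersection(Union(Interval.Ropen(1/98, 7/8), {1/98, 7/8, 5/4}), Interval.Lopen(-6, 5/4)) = Union({5/4}, Interval(1/98, 7/8))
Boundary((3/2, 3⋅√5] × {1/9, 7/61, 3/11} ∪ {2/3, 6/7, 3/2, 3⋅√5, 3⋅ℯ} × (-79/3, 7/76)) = ([3/2, 3⋅√5] × {1/9, 7/61, 3/11}) ∪ ({2/3, 6/7, 3/2, 3⋅√5, 3⋅ℯ} × [-79/3, 7/76])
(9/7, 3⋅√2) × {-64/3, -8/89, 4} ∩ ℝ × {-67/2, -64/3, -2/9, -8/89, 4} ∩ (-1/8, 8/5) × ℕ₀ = (9/7, 8/5) × {4}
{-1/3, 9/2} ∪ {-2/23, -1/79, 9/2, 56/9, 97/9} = {-1/3, -2/23, -1/79, 9/2, 56/9, 97/9}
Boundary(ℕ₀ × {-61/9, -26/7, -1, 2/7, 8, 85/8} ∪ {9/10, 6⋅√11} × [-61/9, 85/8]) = (ℕ₀ × {-61/9, -26/7, -1, 2/7, 8, 85/8}) ∪ ({9/10, 6⋅√11} × [-61/9, 85/8])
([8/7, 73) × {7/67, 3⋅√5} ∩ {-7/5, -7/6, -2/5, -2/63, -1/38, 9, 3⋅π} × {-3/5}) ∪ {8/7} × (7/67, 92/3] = {8/7} × (7/67, 92/3]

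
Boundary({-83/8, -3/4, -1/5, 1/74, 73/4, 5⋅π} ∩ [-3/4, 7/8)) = {-3/4, -1/5, 1/74}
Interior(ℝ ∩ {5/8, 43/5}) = ∅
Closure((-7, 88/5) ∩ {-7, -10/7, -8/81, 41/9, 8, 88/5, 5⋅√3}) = {-10/7, -8/81, 41/9, 8, 5⋅√3}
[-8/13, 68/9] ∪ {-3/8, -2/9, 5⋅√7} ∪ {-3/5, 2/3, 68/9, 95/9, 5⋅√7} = [-8/13, 68/9] ∪ {95/9, 5⋅√7}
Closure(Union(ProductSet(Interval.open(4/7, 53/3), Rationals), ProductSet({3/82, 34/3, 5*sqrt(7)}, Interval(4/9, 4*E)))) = Union(ProductSet({3/82, 34/3, 5*sqrt(7)}, Interval(4/9, 4*E)), ProductSet(Interval(4/7, 53/3), Reals))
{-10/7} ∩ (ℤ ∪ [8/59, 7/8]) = ∅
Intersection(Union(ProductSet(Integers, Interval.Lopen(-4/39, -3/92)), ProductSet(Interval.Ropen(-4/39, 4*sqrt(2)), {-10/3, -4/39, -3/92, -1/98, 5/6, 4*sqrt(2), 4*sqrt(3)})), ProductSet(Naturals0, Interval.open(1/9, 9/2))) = ProductSet(Range(0, 6, 1), {5/6})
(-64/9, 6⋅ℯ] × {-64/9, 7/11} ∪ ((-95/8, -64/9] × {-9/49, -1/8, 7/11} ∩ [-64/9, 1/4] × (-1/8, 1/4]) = (-64/9, 6⋅ℯ] × {-64/9, 7/11}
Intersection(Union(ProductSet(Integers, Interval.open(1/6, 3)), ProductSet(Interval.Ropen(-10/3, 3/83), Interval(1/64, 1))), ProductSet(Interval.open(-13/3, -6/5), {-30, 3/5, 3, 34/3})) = ProductSet(Union(Interval.Ropen(-10/3, -6/5), Range(-4, -1, 1)), {3/5})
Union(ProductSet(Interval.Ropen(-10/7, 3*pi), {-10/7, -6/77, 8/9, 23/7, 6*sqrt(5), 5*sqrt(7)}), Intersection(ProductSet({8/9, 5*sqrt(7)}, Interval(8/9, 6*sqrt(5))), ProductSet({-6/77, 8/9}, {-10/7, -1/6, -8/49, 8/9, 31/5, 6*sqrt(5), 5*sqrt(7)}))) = Union(ProductSet({8/9}, {8/9, 31/5, 6*sqrt(5), 5*sqrt(7)}), ProductSet(Interval.Ropen(-10/7, 3*pi), {-10/7, -6/77, 8/9, 23/7, 6*sqrt(5), 5*sqrt(7)}))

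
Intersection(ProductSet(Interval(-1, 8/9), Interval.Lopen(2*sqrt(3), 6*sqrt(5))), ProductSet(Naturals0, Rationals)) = ProductSet(Range(0, 1, 1), Intersection(Interval.Lopen(2*sqrt(3), 6*sqrt(5)), Rationals))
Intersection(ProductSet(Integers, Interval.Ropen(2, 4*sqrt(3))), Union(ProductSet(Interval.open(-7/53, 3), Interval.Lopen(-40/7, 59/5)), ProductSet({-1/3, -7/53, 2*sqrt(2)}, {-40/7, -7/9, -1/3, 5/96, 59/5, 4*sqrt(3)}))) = ProductSet(Range(0, 3, 1), Interval.Ropen(2, 4*sqrt(3)))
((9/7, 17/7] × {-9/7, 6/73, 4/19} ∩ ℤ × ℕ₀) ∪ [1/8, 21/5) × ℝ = [1/8, 21/5) × ℝ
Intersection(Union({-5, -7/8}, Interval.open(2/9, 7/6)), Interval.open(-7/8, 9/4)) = Interval.open(2/9, 7/6)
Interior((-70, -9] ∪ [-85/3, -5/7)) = (-70, -5/7)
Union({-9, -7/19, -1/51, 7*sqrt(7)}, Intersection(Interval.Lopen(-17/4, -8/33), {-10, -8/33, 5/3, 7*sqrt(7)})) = {-9, -7/19, -8/33, -1/51, 7*sqrt(7)}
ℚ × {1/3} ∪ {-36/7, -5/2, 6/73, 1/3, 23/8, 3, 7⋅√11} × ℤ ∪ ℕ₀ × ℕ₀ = (ℕ₀ × ℕ₀) ∪ (ℚ × {1/3}) ∪ ({-36/7, -5/2, 6/73, 1/3, 23/8, 3, 7⋅√11} × ℤ)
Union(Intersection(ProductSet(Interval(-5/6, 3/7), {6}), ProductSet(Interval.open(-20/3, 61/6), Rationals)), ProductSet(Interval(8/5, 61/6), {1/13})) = Union(ProductSet(Interval(-5/6, 3/7), {6}), ProductSet(Interval(8/5, 61/6), {1/13}))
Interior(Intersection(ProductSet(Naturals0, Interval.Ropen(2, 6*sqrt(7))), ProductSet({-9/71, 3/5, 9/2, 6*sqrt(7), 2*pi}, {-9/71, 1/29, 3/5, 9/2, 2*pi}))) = EmptySet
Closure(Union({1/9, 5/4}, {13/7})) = {1/9, 5/4, 13/7}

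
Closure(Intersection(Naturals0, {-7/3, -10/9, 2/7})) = EmptySet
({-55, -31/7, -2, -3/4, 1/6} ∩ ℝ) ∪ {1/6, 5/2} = {-55, -31/7, -2, -3/4, 1/6, 5/2}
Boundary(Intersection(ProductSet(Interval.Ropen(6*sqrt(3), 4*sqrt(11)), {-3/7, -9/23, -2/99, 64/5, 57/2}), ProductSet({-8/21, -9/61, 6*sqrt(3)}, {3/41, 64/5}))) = ProductSet({6*sqrt(3)}, {64/5})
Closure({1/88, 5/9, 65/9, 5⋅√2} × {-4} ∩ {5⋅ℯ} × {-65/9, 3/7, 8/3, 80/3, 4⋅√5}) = ∅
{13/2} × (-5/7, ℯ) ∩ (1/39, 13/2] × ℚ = {13/2} × (ℚ ∩ (-5/7, ℯ))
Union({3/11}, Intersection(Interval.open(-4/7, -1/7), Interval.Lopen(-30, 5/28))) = Union({3/11}, Interval.open(-4/7, -1/7))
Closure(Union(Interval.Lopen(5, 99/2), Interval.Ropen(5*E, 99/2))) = Interval(5, 99/2)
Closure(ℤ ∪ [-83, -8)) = ℤ ∪ [-83, -8]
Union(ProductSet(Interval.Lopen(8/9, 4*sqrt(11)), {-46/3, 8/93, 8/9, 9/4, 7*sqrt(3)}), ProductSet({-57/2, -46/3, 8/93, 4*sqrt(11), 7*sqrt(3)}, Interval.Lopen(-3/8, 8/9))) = Union(ProductSet({-57/2, -46/3, 8/93, 4*sqrt(11), 7*sqrt(3)}, Interval.Lopen(-3/8, 8/9)), ProductSet(Interval.Lopen(8/9, 4*sqrt(11)), {-46/3, 8/93, 8/9, 9/4, 7*sqrt(3)}))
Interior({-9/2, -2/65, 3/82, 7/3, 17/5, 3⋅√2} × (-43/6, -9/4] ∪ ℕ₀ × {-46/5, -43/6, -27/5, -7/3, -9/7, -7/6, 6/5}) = ∅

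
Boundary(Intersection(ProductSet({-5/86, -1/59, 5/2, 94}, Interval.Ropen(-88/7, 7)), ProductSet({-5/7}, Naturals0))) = EmptySet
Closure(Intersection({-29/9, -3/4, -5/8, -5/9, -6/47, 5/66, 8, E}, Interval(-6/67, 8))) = {5/66, 8, E}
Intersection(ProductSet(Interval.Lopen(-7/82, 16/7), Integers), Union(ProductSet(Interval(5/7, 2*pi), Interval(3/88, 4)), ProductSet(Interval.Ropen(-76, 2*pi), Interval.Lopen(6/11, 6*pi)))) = ProductSet(Interval.Lopen(-7/82, 16/7), Range(1, 19, 1))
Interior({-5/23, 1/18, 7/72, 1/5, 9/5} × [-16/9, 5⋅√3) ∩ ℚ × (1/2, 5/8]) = ∅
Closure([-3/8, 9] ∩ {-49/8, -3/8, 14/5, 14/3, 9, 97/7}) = {-3/8, 14/5, 14/3, 9}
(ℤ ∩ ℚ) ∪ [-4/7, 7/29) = ℤ ∪ [-4/7, 7/29)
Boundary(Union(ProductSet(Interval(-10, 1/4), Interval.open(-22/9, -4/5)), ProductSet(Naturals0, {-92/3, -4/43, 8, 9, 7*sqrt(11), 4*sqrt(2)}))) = Union(ProductSet({-10, 1/4}, Interval(-22/9, -4/5)), ProductSet(Interval(-10, 1/4), {-22/9, -4/5}), ProductSet(Naturals0, {-92/3, -4/43, 8, 9, 7*sqrt(11), 4*sqrt(2)}))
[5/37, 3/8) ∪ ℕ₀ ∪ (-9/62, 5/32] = (-9/62, 3/8) ∪ ℕ₀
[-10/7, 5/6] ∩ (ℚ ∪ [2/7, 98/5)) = [2/7, 5/6] ∪ (ℚ ∩ [-10/7, 5/6])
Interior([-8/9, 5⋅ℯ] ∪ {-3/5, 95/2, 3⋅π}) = (-8/9, 5⋅ℯ)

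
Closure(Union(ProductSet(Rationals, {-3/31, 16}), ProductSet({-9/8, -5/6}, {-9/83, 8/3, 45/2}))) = Union(ProductSet({-9/8, -5/6}, {-9/83, 8/3, 45/2}), ProductSet(Reals, {-3/31, 16}))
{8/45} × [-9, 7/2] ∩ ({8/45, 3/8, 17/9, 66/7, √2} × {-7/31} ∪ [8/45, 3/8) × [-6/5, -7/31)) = {8/45} × [-6/5, -7/31]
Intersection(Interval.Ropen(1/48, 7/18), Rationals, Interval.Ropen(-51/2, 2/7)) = Intersection(Interval.Ropen(1/48, 2/7), Rationals)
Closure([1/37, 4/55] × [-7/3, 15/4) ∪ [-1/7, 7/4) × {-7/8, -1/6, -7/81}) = ([-1/7, 7/4] × {-7/8, -1/6, -7/81}) ∪ ([1/37, 4/55] × [-7/3, 15/4])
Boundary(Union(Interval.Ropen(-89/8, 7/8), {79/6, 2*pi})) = {-89/8, 7/8, 79/6, 2*pi}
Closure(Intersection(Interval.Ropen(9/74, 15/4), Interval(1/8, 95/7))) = Interval(1/8, 15/4)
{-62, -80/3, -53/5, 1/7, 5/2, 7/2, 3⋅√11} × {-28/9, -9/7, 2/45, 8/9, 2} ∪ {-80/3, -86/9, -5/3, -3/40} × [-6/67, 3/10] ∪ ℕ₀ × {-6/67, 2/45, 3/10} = (ℕ₀ × {-6/67, 2/45, 3/10}) ∪ ({-80/3, -86/9, -5/3, -3/40} × [-6/67, 3/10]) ∪ ({-62, -80/3, -53/5, 1/7, 5/2, 7/2, 3⋅√11} × {-28/9, -9/7, 2/45, 8/9, 2})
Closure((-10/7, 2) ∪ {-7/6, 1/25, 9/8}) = [-10/7, 2]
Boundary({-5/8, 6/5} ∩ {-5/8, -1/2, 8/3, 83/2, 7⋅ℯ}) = {-5/8}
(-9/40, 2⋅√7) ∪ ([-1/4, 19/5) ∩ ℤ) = (-9/40, 2⋅√7) ∪ {0, 1, 2, 3}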